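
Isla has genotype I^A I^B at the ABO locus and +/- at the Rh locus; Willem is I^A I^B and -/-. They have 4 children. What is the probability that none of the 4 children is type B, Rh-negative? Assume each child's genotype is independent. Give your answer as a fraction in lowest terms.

ABO cross I^A I^B × I^A I^B → 1/4 A, 1/4 B, 1/2 AB.
Rh cross +/- × -/- → 1/2 Rh+, 1/2 Rh-; so P(type B, Rh-negative) = 1/4 × 1/2 = 1/8 per child.
P(not type B, Rh-negative) = 7/8 for one child; (7/8)^4 = 2401/4096.

2401/4096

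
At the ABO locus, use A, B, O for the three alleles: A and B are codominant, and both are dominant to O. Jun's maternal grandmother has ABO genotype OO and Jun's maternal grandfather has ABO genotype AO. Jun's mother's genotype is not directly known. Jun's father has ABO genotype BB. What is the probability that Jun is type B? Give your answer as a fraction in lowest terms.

Jun's mother's ABO genotype from OO × AO: 1/2 AO, 1/2 OO.
Crossing each possibility with the father BB and summing P(type B): 1/2·1/2 + 1/2·1 = 3/4.

3/4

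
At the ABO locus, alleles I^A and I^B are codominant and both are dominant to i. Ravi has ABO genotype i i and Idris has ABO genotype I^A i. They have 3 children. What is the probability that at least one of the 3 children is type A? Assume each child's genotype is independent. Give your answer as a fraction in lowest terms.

7/8

ABO cross i i × I^A i → 1/2 O, 1/2 A.
So P(type A) = 1/2 per child.
P(none) = (1/2)^3 = 1/8; P(at least one) = 1 − 1/8 = 7/8.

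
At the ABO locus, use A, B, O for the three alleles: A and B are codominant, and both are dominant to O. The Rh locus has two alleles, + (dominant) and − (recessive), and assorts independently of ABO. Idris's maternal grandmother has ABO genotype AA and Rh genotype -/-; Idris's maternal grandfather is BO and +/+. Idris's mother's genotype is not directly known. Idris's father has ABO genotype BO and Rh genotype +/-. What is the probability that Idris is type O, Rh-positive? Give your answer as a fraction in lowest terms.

3/32

Idris's mother's ABO genotype from AA × BO: 1/2 AB, 1/2 AO.
Crossing each possibility with the father BO and summing P(type O): 1/2·0 + 1/2·1/4 = 1/8.
Similarly for Rh via the mother's Rh distribution: P(Rh+) = 3/4.
Independent loci: 1/8 × 3/4 = 3/32.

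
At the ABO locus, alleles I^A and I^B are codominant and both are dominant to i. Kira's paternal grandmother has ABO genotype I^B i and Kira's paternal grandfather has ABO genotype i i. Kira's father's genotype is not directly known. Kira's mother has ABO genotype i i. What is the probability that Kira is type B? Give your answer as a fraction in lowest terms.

Kira's father's ABO genotype from I^B i × i i: 1/2 I^B i, 1/2 i i.
Crossing each possibility with the mother i i and summing P(type B): 1/2·1/2 + 1/2·0 = 1/4.

1/4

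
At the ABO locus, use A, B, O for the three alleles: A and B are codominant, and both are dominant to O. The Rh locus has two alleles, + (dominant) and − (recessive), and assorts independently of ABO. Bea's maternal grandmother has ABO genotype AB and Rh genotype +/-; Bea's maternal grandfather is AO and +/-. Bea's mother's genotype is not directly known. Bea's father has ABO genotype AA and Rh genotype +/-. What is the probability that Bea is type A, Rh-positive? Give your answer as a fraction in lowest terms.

9/16

Bea's mother's ABO genotype from AB × AO: 1/4 AA, 1/4 AB, 1/4 AO, 1/4 BO.
Crossing each possibility with the father AA and summing P(type A): 1/4·1 + 1/4·1/2 + 1/4·1 + 1/4·1/2 = 3/4.
Similarly for Rh via the mother's Rh distribution: P(Rh+) = 3/4.
Independent loci: 3/4 × 3/4 = 9/16.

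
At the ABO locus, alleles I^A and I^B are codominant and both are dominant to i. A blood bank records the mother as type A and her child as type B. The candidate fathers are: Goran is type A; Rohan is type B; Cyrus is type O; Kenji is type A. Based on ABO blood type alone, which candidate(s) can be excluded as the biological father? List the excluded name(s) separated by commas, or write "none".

Goran, Cyrus, Kenji

A candidate is excluded only if no genotype consistent with his phenotype could produce a type B child with a type A mother.
Goran (type A): no genotype consistent with that phenotype can produce a type-B child with a type-A mother.
Cyrus (type O): no genotype consistent with that phenotype can produce a type-B child with a type-A mother.
Kenji (type A): no genotype consistent with that phenotype can produce a type-B child with a type-A mother.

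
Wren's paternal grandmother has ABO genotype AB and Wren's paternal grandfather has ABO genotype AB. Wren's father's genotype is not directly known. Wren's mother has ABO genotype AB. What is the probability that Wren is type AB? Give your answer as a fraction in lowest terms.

Wren's father's ABO genotype from AB × AB: 1/4 AA, 1/2 AB, 1/4 BB.
Crossing each possibility with the mother AB and summing P(type AB): 1/4·1/2 + 1/2·1/2 + 1/4·1/2 = 1/2.

1/2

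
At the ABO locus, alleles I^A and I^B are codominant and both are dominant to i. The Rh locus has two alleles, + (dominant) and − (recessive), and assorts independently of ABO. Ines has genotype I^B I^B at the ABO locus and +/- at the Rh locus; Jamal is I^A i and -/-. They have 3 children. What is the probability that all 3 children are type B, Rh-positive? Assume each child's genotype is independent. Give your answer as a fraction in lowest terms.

ABO cross I^B I^B × I^A i → 1/2 B, 1/2 AB.
Rh cross +/- × -/- → 1/2 Rh+, 1/2 Rh-; so P(type B, Rh-positive) = 1/2 × 1/2 = 1/4 per child.
All 3 independent: (1/4)^3 = 1/64.

1/64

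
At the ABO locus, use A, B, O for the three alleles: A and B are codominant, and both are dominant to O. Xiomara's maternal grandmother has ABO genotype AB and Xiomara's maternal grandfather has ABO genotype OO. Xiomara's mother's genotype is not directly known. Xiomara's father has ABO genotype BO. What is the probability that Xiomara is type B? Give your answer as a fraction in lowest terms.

1/2

Xiomara's mother's ABO genotype from AB × OO: 1/2 AO, 1/2 BO.
Crossing each possibility with the father BO and summing P(type B): 1/2·1/4 + 1/2·3/4 = 1/2.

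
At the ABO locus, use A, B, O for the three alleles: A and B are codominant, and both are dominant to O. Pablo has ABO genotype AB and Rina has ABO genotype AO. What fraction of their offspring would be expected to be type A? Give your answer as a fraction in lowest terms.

1/2

ABO cross AB × AO → offspring phenotypes: 1/2 A, 1/4 B, 1/4 AB.
So P(type A) = 1/2.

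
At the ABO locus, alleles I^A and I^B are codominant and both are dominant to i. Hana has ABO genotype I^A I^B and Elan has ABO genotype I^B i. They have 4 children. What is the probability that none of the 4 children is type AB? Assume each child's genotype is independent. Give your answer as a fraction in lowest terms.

81/256

ABO cross I^A I^B × I^B i → 1/4 A, 1/2 B, 1/4 AB.
So P(type AB) = 1/4 per child.
P(not type AB) = 3/4 for one child; (3/4)^4 = 81/256.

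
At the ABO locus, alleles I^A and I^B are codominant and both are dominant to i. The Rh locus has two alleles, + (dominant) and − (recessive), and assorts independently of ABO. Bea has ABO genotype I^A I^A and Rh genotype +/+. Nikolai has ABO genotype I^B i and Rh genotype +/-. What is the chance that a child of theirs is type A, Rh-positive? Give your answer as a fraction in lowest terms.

1/2

ABO cross I^A I^A × I^B i → offspring phenotypes: 1/2 A, 1/2 AB.
Rh cross +/+ × +/- → 1 Rh+.
Independent loci: P(type A, Rh-positive) = 1/2 × 1 = 1/2.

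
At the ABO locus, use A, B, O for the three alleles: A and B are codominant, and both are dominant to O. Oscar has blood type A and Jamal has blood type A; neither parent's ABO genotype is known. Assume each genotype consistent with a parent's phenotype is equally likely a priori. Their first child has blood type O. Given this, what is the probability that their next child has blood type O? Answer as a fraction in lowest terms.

Possible genotypes: Oscar ∈ {AA, AO}; Jamal ∈ {AA, AO}.
Weight each parental genotype pair by prior × P(type-O child):
  AO × AO: posterior weight 1; P(next child type O) = 1/4.
Weighted sum = 1/4.

1/4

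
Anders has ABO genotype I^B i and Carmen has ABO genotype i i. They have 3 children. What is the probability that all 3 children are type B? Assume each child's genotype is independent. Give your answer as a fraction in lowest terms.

1/8

ABO cross I^B i × i i → 1/2 O, 1/2 B.
So P(type B) = 1/2 per child.
All 3 independent: (1/2)^3 = 1/8.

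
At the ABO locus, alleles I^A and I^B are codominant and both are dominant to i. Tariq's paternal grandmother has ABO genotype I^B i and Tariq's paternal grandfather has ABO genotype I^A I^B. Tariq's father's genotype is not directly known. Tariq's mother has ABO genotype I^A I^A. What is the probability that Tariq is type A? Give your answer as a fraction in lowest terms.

Tariq's father's ABO genotype from I^B i × I^A I^B: 1/4 I^A I^B, 1/4 I^A i, 1/4 I^B I^B, 1/4 I^B i.
Crossing each possibility with the mother I^A I^A and summing P(type A): 1/4·1/2 + 1/4·1 + 1/4·0 + 1/4·1/2 = 1/2.

1/2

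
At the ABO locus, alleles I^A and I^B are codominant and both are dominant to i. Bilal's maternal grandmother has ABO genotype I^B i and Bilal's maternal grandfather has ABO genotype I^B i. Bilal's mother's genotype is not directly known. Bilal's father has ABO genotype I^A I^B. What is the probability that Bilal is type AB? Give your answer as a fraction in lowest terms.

Bilal's mother's ABO genotype from I^B i × I^B i: 1/4 I^B I^B, 1/2 I^B i, 1/4 i i.
Crossing each possibility with the father I^A I^B and summing P(type AB): 1/4·1/2 + 1/2·1/4 + 1/4·0 = 1/4.

1/4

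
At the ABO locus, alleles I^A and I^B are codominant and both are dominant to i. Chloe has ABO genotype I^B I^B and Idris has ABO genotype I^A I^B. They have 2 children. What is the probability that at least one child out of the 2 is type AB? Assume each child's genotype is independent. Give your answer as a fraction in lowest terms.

ABO cross I^B I^B × I^A I^B → 1/2 B, 1/2 AB.
So P(type AB) = 1/2 per child.
P(none) = (1/2)^2 = 1/4; P(at least one) = 1 − 1/4 = 3/4.

3/4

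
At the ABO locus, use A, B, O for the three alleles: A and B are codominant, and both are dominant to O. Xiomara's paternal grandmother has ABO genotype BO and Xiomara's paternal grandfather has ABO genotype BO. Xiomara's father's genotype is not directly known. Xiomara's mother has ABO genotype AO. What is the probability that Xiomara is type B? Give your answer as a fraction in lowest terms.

1/4

Xiomara's father's ABO genotype from BO × BO: 1/4 BB, 1/2 BO, 1/4 OO.
Crossing each possibility with the mother AO and summing P(type B): 1/4·1/2 + 1/2·1/4 + 1/4·0 = 1/4.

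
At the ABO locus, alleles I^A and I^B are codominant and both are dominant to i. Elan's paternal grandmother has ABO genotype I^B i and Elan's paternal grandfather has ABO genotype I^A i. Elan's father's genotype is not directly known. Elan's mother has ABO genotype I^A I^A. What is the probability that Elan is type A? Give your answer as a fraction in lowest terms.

3/4

Elan's father's ABO genotype from I^B i × I^A i: 1/4 I^A I^B, 1/4 I^A i, 1/4 I^B i, 1/4 i i.
Crossing each possibility with the mother I^A I^A and summing P(type A): 1/4·1/2 + 1/4·1 + 1/4·1/2 + 1/4·1 = 3/4.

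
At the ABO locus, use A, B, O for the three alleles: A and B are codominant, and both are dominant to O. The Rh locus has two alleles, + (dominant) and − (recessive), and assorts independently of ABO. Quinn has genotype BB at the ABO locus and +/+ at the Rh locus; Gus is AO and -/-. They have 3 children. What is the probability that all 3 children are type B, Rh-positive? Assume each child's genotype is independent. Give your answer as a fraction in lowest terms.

ABO cross BB × AO → 1/2 B, 1/2 AB.
Rh cross +/+ × -/- → 1 Rh+; so P(type B, Rh-positive) = 1/2 × 1 = 1/2 per child.
All 3 independent: (1/2)^3 = 1/8.

1/8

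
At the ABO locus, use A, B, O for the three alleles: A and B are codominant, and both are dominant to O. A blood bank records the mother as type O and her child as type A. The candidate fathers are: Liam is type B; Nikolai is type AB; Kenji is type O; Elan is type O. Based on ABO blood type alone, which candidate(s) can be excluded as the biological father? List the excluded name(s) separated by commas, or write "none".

Liam, Kenji, Elan

A candidate is excluded only if no genotype consistent with his phenotype could produce a type A child with a type O mother.
Liam (type B): no genotype consistent with that phenotype can produce a type-A child with a type-O mother.
Kenji (type O): no genotype consistent with that phenotype can produce a type-A child with a type-O mother.
Elan (type O): no genotype consistent with that phenotype can produce a type-A child with a type-O mother.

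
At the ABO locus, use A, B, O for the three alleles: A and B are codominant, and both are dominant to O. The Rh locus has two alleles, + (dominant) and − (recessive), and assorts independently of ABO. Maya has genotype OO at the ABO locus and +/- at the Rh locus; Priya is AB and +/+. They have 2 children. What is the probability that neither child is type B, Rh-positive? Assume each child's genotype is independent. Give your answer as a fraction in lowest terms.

1/4

ABO cross OO × AB → 1/2 A, 1/2 B.
Rh cross +/- × +/+ → 1 Rh+; so P(type B, Rh-positive) = 1/2 × 1 = 1/2 per child.
P(not type B, Rh-positive) = 1/2 for one child; (1/2)^2 = 1/4.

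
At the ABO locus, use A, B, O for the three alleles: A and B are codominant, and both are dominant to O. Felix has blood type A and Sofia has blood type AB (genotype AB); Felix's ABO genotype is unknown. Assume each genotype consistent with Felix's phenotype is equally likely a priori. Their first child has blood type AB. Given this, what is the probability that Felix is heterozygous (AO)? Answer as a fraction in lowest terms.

1/3

Possible genotypes: Felix ∈ {AA, AO}; Sofia ∈ {AB}.
Weight each parental genotype pair by prior × P(type-AB child):
  AA × AB: posterior weight 2/3.
  AO × AB: posterior weight 1/3.
Sum the posterior weight over pairs where Felix is AO: 1/3.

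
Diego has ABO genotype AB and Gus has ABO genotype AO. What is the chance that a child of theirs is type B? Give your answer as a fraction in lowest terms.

1/4

ABO cross AB × AO → offspring phenotypes: 1/2 A, 1/4 B, 1/4 AB.
So P(type B) = 1/4.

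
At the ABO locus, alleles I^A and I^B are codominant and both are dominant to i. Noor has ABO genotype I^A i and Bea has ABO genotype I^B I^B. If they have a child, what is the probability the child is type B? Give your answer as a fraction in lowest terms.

ABO cross I^A i × I^B I^B → offspring phenotypes: 1/2 B, 1/2 AB.
So P(type B) = 1/2.

1/2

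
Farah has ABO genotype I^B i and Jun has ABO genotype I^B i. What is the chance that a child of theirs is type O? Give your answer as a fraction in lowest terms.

ABO cross I^B i × I^B i → offspring phenotypes: 1/4 O, 3/4 B.
So P(type O) = 1/4.

1/4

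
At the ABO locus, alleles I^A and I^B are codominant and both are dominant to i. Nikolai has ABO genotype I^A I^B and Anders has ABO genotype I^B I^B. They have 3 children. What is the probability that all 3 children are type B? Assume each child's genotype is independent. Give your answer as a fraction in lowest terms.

ABO cross I^A I^B × I^B I^B → 1/2 B, 1/2 AB.
So P(type B) = 1/2 per child.
All 3 independent: (1/2)^3 = 1/8.

1/8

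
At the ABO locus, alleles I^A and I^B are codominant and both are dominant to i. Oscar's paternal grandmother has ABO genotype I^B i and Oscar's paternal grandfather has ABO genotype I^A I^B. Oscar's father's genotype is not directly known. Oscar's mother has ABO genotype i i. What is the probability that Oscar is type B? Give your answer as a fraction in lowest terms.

Oscar's father's ABO genotype from I^B i × I^A I^B: 1/4 I^A I^B, 1/4 I^A i, 1/4 I^B I^B, 1/4 I^B i.
Crossing each possibility with the mother i i and summing P(type B): 1/4·1/2 + 1/4·0 + 1/4·1 + 1/4·1/2 = 1/2.

1/2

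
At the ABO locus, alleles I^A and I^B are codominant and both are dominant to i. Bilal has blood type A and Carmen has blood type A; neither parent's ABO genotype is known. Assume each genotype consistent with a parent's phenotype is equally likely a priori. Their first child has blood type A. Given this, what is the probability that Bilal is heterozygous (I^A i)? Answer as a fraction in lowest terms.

7/15

Possible genotypes: Bilal ∈ {I^A I^A, I^A i}; Carmen ∈ {I^A I^A, I^A i}.
Weight each parental genotype pair by prior × P(type-A child):
  I^A I^A × I^A I^A: posterior weight 4/15.
  I^A I^A × I^A i: posterior weight 4/15.
  I^A i × I^A I^A: posterior weight 4/15.
  I^A i × I^A i: posterior weight 1/5.
Sum the posterior weight over pairs where Bilal is I^A i: 7/15.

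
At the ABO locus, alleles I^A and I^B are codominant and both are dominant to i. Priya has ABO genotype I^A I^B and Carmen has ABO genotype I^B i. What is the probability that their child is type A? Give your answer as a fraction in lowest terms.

ABO cross I^A I^B × I^B i → offspring phenotypes: 1/4 A, 1/2 B, 1/4 AB.
So P(type A) = 1/4.

1/4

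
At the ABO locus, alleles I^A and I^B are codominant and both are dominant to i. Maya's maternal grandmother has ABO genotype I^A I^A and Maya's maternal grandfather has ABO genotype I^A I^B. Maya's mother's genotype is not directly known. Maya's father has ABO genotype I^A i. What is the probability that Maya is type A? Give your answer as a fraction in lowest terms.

Maya's mother's ABO genotype from I^A I^A × I^A I^B: 1/2 I^A I^A, 1/2 I^A I^B.
Crossing each possibility with the father I^A i and summing P(type A): 1/2·1 + 1/2·1/2 = 3/4.

3/4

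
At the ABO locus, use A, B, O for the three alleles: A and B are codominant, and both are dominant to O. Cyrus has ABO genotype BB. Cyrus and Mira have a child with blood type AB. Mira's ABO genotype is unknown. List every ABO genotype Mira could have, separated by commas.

For each candidate genotype of Mira, check whether crossing it with BB can produce every observed child phenotype.
  AA → possible child types {AB} ✓
  AB → possible child types {B, AB} ✓
  AO → possible child types {B, AB} ✓
  BB → possible child types {B} ✗
  BO → possible child types {B} ✗
  OO → possible child types {B} ✗

AA, AB, AO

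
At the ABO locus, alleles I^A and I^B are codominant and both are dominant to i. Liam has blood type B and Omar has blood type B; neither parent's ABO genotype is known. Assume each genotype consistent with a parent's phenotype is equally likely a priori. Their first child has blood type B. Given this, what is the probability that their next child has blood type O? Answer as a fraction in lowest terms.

Possible genotypes: Liam ∈ {I^B I^B, I^B i}; Omar ∈ {I^B I^B, I^B i}.
Weight each parental genotype pair by prior × P(type-B child):
  I^B I^B × I^B I^B: posterior weight 4/15; P(next child type O) = 0.
  I^B I^B × I^B i: posterior weight 4/15; P(next child type O) = 0.
  I^B i × I^B I^B: posterior weight 4/15; P(next child type O) = 0.
  I^B i × I^B i: posterior weight 1/5; P(next child type O) = 1/4.
Weighted sum = 1/20.

1/20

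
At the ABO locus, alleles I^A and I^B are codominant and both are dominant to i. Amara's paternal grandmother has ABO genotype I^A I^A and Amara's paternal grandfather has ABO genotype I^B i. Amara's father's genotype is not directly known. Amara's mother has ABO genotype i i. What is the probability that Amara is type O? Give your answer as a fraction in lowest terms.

1/4

Amara's father's ABO genotype from I^A I^A × I^B i: 1/2 I^A I^B, 1/2 I^A i.
Crossing each possibility with the mother i i and summing P(type O): 1/2·0 + 1/2·1/2 = 1/4.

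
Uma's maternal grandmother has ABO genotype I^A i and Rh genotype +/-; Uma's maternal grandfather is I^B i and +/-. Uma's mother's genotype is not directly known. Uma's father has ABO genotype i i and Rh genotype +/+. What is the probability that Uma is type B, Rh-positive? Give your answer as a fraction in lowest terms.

1/4

Uma's mother's ABO genotype from I^A i × I^B i: 1/4 I^A I^B, 1/4 I^A i, 1/4 I^B i, 1/4 i i.
Crossing each possibility with the father i i and summing P(type B): 1/4·1/2 + 1/4·0 + 1/4·1/2 + 1/4·0 = 1/4.
Similarly for Rh via the mother's Rh distribution: P(Rh+) = 1.
Independent loci: 1/4 × 1 = 1/4.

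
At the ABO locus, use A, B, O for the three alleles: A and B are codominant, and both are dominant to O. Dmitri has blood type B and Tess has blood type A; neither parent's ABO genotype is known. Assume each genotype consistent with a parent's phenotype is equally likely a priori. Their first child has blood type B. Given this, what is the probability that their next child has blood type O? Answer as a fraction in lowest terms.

Possible genotypes: Dmitri ∈ {BB, BO}; Tess ∈ {AA, AO}.
Weight each parental genotype pair by prior × P(type-B child):
  BB × AO: posterior weight 2/3; P(next child type O) = 0.
  BO × AO: posterior weight 1/3; P(next child type O) = 1/4.
Weighted sum = 1/12.

1/12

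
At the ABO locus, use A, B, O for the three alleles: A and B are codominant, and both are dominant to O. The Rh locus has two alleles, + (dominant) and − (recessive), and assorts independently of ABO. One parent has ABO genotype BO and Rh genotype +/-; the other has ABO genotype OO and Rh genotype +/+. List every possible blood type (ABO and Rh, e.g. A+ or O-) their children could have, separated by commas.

O+, B+

Gametes from BO × OO give offspring ABO genotypes BO, OO, i.e. phenotypes O, B.
Rh cross +/- × +/+ → phenotypes Rh+.
Combining independently: O+, B+.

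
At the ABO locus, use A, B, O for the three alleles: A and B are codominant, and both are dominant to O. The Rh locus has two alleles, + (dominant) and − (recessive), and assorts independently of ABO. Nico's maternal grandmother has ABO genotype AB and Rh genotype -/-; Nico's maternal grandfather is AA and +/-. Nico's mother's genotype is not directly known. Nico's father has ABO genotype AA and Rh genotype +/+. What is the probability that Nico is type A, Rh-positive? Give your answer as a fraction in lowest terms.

3/4

Nico's mother's ABO genotype from AB × AA: 1/2 AA, 1/2 AB.
Crossing each possibility with the father AA and summing P(type A): 1/2·1 + 1/2·1/2 = 3/4.
Similarly for Rh via the mother's Rh distribution: P(Rh+) = 1.
Independent loci: 3/4 × 1 = 3/4.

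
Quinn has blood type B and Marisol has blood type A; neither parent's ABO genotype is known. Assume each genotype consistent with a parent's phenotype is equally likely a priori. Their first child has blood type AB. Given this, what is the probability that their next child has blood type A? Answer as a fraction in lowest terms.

Possible genotypes: Quinn ∈ {BB, BO}; Marisol ∈ {AA, AO}.
Weight each parental genotype pair by prior × P(type-AB child):
  BB × AA: posterior weight 4/9; P(next child type A) = 0.
  BB × AO: posterior weight 2/9; P(next child type A) = 0.
  BO × AA: posterior weight 2/9; P(next child type A) = 1/2.
  BO × AO: posterior weight 1/9; P(next child type A) = 1/4.
Weighted sum = 5/36.

5/36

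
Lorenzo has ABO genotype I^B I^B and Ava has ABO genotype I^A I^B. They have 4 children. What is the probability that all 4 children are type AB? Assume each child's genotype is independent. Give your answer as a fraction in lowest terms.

ABO cross I^B I^B × I^A I^B → 1/2 B, 1/2 AB.
So P(type AB) = 1/2 per child.
All 4 independent: (1/2)^4 = 1/16.

1/16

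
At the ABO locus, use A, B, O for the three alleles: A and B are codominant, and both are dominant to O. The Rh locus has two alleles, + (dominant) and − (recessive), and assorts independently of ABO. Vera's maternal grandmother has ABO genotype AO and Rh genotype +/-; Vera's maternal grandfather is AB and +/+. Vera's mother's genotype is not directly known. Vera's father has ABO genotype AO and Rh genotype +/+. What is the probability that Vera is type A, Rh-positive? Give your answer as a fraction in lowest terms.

5/8

Vera's mother's ABO genotype from AO × AB: 1/4 AA, 1/4 AB, 1/4 AO, 1/4 BO.
Crossing each possibility with the father AO and summing P(type A): 1/4·1 + 1/4·1/2 + 1/4·3/4 + 1/4·1/4 = 5/8.
Similarly for Rh via the mother's Rh distribution: P(Rh+) = 1.
Independent loci: 5/8 × 1 = 5/8.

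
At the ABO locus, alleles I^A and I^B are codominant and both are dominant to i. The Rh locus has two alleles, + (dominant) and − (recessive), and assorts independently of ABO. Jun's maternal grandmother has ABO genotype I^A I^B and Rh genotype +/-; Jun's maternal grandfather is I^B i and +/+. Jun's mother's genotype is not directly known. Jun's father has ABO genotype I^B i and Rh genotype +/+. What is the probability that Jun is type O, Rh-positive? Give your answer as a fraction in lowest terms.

Jun's mother's ABO genotype from I^A I^B × I^B i: 1/4 I^A I^B, 1/4 I^A i, 1/4 I^B I^B, 1/4 I^B i.
Crossing each possibility with the father I^B i and summing P(type O): 1/4·0 + 1/4·1/4 + 1/4·0 + 1/4·1/4 = 1/8.
Similarly for Rh via the mother's Rh distribution: P(Rh+) = 1.
Independent loci: 1/8 × 1 = 1/8.

1/8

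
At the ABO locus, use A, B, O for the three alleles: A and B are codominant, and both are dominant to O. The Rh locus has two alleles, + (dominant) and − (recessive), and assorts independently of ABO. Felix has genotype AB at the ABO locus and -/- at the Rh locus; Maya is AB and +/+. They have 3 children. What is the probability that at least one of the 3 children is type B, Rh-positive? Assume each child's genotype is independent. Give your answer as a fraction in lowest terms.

ABO cross AB × AB → 1/4 A, 1/4 B, 1/2 AB.
Rh cross -/- × +/+ → 1 Rh+; so P(type B, Rh-positive) = 1/4 × 1 = 1/4 per child.
P(none) = (3/4)^3 = 27/64; P(at least one) = 1 − 27/64 = 37/64.

37/64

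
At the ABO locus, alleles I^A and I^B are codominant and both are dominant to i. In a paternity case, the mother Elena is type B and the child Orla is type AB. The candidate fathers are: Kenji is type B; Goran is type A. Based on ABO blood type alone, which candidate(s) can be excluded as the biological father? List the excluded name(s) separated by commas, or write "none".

A candidate is excluded only if no genotype consistent with his phenotype could produce a type AB child with a type B mother.
Kenji (type B): no genotype consistent with that phenotype can produce a type-AB child with a type-B mother.

Kenji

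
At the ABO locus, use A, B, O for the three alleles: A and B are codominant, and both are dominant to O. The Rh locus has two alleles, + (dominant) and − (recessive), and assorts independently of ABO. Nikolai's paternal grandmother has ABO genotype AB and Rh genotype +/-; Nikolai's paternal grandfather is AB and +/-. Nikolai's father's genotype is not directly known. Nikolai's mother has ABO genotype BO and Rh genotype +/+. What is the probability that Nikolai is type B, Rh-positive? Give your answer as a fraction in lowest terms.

1/2

Nikolai's father's ABO genotype from AB × AB: 1/4 AA, 1/2 AB, 1/4 BB.
Crossing each possibility with the mother BO and summing P(type B): 1/4·0 + 1/2·1/2 + 1/4·1 = 1/2.
Similarly for Rh via the father's Rh distribution: P(Rh+) = 1.
Independent loci: 1/2 × 1 = 1/2.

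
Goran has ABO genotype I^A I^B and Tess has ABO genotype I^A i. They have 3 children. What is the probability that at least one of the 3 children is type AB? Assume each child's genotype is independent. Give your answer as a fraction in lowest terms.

37/64

ABO cross I^A I^B × I^A i → 1/2 A, 1/4 B, 1/4 AB.
So P(type AB) = 1/4 per child.
P(none) = (3/4)^3 = 27/64; P(at least one) = 1 − 27/64 = 37/64.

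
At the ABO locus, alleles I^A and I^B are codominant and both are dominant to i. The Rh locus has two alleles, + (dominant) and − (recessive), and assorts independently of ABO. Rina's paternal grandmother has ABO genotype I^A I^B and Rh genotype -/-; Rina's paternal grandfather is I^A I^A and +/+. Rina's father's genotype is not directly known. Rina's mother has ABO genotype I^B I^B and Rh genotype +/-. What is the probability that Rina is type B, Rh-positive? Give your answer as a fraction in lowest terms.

Rina's father's ABO genotype from I^A I^B × I^A I^A: 1/2 I^A I^A, 1/2 I^A I^B.
Crossing each possibility with the mother I^B I^B and summing P(type B): 1/2·0 + 1/2·1/2 = 1/4.
Similarly for Rh via the father's Rh distribution: P(Rh+) = 3/4.
Independent loci: 1/4 × 3/4 = 3/16.

3/16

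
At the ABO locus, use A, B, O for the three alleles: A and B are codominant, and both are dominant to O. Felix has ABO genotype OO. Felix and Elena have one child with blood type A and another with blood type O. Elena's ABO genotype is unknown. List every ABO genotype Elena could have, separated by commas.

For each candidate genotype of Elena, check whether crossing it with OO can produce every observed child phenotype.
  AA → possible child types {A} ✗
  AB → possible child types {A, B} ✗
  AO → possible child types {O, A} ✓
  BB → possible child types {B} ✗
  BO → possible child types {O, B} ✗
  OO → possible child types {O} ✗

AO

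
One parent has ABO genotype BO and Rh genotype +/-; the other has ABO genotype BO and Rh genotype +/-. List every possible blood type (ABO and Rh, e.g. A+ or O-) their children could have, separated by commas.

Gametes from BO × BO give offspring ABO genotypes BB, BO, OO, i.e. phenotypes O, B.
Rh cross +/- × +/- → phenotypes Rh+, Rh-.
Combining independently: O+, O-, B+, B-.

O+, O-, B+, B-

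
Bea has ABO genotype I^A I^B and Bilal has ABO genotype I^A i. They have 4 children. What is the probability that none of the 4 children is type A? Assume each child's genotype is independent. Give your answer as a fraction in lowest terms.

1/16

ABO cross I^A I^B × I^A i → 1/2 A, 1/4 B, 1/4 AB.
So P(type A) = 1/2 per child.
P(not type A) = 1/2 for one child; (1/2)^4 = 1/16.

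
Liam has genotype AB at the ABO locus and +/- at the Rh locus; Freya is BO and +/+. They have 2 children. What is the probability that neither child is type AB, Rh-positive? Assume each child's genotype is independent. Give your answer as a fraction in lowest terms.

ABO cross AB × BO → 1/4 A, 1/2 B, 1/4 AB.
Rh cross +/- × +/+ → 1 Rh+; so P(type AB, Rh-positive) = 1/4 × 1 = 1/4 per child.
P(not type AB, Rh-positive) = 3/4 for one child; (3/4)^2 = 9/16.

9/16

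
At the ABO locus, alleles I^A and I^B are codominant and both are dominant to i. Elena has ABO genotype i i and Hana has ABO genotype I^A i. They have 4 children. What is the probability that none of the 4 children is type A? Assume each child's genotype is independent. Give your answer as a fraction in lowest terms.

1/16

ABO cross i i × I^A i → 1/2 O, 1/2 A.
So P(type A) = 1/2 per child.
P(not type A) = 1/2 for one child; (1/2)^4 = 1/16.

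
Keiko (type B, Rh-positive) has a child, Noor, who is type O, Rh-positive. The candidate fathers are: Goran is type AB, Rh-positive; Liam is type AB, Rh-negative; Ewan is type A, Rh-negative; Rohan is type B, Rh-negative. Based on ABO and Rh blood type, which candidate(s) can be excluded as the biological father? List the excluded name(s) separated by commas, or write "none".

Goran, Liam

A candidate is excluded only if no genotype consistent with his phenotype could produce a type O, Rh-positive child with a type B, Rh-positive mother.
Goran (type AB, Rh+): no genotype consistent with that phenotype can produce a type-O Rh+ child with a type-B mother.
Liam (type AB, Rh-): no genotype consistent with that phenotype can produce a type-O Rh+ child with a type-B mother.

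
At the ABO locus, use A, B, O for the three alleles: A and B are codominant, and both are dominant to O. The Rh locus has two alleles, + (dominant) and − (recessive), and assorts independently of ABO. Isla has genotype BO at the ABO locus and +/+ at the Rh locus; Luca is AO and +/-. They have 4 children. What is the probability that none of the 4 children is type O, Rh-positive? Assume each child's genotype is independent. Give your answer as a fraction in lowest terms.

ABO cross BO × AO → 1/4 O, 1/4 A, 1/4 B, 1/4 AB.
Rh cross +/+ × +/- → 1 Rh+; so P(type O, Rh-positive) = 1/4 × 1 = 1/4 per child.
P(not type O, Rh-positive) = 3/4 for one child; (3/4)^4 = 81/256.

81/256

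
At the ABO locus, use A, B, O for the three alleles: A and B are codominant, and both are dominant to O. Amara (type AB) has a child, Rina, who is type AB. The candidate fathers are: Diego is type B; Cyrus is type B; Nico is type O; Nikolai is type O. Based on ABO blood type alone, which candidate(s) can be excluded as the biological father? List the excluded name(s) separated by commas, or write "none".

A candidate is excluded only if no genotype consistent with his phenotype could produce a type AB child with a type AB mother.
Nico (type O): no genotype consistent with that phenotype can produce a type-AB child with a type-AB mother.
Nikolai (type O): no genotype consistent with that phenotype can produce a type-AB child with a type-AB mother.

Nico, Nikolai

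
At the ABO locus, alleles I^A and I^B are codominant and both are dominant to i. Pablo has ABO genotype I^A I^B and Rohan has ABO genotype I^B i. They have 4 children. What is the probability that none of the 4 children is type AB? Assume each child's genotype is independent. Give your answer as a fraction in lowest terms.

81/256

ABO cross I^A I^B × I^B i → 1/4 A, 1/2 B, 1/4 AB.
So P(type AB) = 1/4 per child.
P(not type AB) = 3/4 for one child; (3/4)^4 = 81/256.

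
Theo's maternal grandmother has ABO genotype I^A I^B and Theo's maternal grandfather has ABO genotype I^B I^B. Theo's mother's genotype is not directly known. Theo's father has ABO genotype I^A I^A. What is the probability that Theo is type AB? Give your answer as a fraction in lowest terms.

Theo's mother's ABO genotype from I^A I^B × I^B I^B: 1/2 I^A I^B, 1/2 I^B I^B.
Crossing each possibility with the father I^A I^A and summing P(type AB): 1/2·1/2 + 1/2·1 = 3/4.

3/4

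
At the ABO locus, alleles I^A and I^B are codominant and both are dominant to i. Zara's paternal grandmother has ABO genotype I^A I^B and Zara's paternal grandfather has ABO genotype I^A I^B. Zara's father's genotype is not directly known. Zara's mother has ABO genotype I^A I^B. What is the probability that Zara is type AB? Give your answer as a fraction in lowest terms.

Zara's father's ABO genotype from I^A I^B × I^A I^B: 1/4 I^A I^A, 1/2 I^A I^B, 1/4 I^B I^B.
Crossing each possibility with the mother I^A I^B and summing P(type AB): 1/4·1/2 + 1/2·1/2 + 1/4·1/2 = 1/2.

1/2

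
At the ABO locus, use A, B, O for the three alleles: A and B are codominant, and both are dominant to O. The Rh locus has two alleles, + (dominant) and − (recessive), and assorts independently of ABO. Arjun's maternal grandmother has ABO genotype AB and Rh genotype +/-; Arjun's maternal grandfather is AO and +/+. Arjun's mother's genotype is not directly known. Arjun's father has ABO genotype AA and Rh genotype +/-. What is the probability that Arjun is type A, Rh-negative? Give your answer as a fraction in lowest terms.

3/32

Arjun's mother's ABO genotype from AB × AO: 1/4 AA, 1/4 AB, 1/4 AO, 1/4 BO.
Crossing each possibility with the father AA and summing P(type A): 1/4·1 + 1/4·1/2 + 1/4·1 + 1/4·1/2 = 3/4.
Similarly for Rh via the mother's Rh distribution: P(Rh-) = 1/8.
Independent loci: 3/4 × 1/8 = 3/32.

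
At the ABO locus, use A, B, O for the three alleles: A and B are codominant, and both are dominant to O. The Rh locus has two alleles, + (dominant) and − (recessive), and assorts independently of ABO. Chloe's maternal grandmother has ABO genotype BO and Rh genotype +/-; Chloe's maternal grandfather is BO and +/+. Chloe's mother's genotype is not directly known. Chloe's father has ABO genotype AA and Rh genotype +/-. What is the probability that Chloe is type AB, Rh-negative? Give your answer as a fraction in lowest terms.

1/16

Chloe's mother's ABO genotype from BO × BO: 1/4 BB, 1/2 BO, 1/4 OO.
Crossing each possibility with the father AA and summing P(type AB): 1/4·1 + 1/2·1/2 + 1/4·0 = 1/2.
Similarly for Rh via the mother's Rh distribution: P(Rh-) = 1/8.
Independent loci: 1/2 × 1/8 = 1/16.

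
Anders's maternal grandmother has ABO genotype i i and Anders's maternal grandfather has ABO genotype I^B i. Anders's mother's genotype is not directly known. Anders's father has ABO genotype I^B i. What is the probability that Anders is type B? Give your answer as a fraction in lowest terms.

5/8

Anders's mother's ABO genotype from i i × I^B i: 1/2 I^B i, 1/2 i i.
Crossing each possibility with the father I^B i and summing P(type B): 1/2·3/4 + 1/2·1/2 = 5/8.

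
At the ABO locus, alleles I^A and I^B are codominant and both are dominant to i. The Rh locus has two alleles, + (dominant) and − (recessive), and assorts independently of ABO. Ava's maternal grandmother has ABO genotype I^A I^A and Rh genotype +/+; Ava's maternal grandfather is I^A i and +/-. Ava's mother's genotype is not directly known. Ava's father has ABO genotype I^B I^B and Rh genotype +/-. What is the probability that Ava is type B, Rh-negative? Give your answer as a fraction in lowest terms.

Ava's mother's ABO genotype from I^A I^A × I^A i: 1/2 I^A I^A, 1/2 I^A i.
Crossing each possibility with the father I^B I^B and summing P(type B): 1/2·0 + 1/2·1/2 = 1/4.
Similarly for Rh via the mother's Rh distribution: P(Rh-) = 1/8.
Independent loci: 1/4 × 1/8 = 1/32.

1/32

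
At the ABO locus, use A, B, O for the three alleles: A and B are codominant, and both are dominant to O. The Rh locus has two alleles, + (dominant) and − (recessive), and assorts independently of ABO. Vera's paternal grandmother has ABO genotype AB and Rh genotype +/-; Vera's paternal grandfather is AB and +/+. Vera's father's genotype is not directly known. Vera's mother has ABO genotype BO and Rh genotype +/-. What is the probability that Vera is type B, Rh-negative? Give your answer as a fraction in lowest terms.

1/16

Vera's father's ABO genotype from AB × AB: 1/4 AA, 1/2 AB, 1/4 BB.
Crossing each possibility with the mother BO and summing P(type B): 1/4·0 + 1/2·1/2 + 1/4·1 = 1/2.
Similarly for Rh via the father's Rh distribution: P(Rh-) = 1/8.
Independent loci: 1/2 × 1/8 = 1/16.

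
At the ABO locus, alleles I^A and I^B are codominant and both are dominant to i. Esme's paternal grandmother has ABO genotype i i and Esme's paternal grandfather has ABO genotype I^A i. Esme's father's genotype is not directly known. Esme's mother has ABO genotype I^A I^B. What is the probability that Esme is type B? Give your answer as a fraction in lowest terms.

3/8

Esme's father's ABO genotype from i i × I^A i: 1/2 I^A i, 1/2 i i.
Crossing each possibility with the mother I^A I^B and summing P(type B): 1/2·1/4 + 1/2·1/2 = 3/8.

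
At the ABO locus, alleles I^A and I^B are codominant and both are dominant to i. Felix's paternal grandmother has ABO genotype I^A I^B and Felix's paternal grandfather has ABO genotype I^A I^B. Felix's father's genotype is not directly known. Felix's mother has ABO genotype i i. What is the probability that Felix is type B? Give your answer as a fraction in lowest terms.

Felix's father's ABO genotype from I^A I^B × I^A I^B: 1/4 I^A I^A, 1/2 I^A I^B, 1/4 I^B I^B.
Crossing each possibility with the mother i i and summing P(type B): 1/4·0 + 1/2·1/2 + 1/4·1 = 1/2.

1/2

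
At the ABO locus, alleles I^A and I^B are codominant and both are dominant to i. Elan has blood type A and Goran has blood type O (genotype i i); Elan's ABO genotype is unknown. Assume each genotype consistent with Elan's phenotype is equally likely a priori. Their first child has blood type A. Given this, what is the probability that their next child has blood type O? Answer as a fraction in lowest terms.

Possible genotypes: Elan ∈ {I^A I^A, I^A i}; Goran ∈ {i i}.
Weight each parental genotype pair by prior × P(type-A child):
  I^A I^A × i i: posterior weight 2/3; P(next child type O) = 0.
  I^A i × i i: posterior weight 1/3; P(next child type O) = 1/2.
Weighted sum = 1/6.

1/6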